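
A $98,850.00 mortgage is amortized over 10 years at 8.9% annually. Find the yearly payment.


Formula: PMT = PV * r / (1 - (1+r)^(-n))
Denominator: 1 - (1 + 0.089)^(-10) = 0.573694
Numerator: $98,850.00 * 0.089 = 8797.65
PMT = 8797.65 / 0.573694 = $15,335.09

$15,335.09


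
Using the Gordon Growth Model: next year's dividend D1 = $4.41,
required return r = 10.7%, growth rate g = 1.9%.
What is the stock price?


Formula: P = D1 / (r - g)
Spread: r - g = 0.107 - 0.019 = 0.088
Substituting: P = $4.41 / 0.088
P = $50.11

$50.11


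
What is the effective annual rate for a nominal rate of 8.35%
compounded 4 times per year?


Formula: EAR = (1 + r/m)^m - 1
Period rate: r/m = 0.0835 / 4 = 0.020875
Compounding: (1 + 0.020875)^4 = 1.086151
EAR = 1.086151 - 1 = 0.086151

0.086151


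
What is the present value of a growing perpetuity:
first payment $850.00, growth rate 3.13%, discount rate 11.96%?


Formula: PV = C / (r - g)
Spread: r - g = 0.1196 - 0.0313 = 0.0883
Substituting: PV = $850.00 / 0.0883
PV = $9,626.27

$9,626.27


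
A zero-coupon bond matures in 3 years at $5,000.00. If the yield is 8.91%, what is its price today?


Formula: Price = FV / (1 + r)^n
Substituting: Price = $5,000.00 / (1 + 0.0891)^3
Discount factor: (1.0891)^3 = 1.291824
Price = $5,000.00 / 1.291824 = $3,870.50

$3,870.50


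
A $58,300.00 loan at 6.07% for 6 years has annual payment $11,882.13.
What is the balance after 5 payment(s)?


Formula: Balance = PV*(1+r)^k - PMT*((1+r)^k - 1)/r
Growth: (1 + 0.0607)^5 = 1.34265
Accumulated factor: ((1+r)^k - 1)/r = 5.644977
Balance = $58,300.00 * 1.34265 - $11,882.13 * 5.644977
Balance = $11,202.15

$11,202.15


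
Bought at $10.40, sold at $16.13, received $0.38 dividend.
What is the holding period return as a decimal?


Formula: HPR = (P1 - P0 + D) / P0
Gain: $16.13 - $10.40 + $0.38 = $6.11
HPR = $6.11 / $10.40 = 0.5875

0.5875


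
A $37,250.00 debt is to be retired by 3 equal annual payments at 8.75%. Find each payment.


Formula: PMT = PV * r / (1 - (1+r)^(-n))
Denominator: 1 - (1 + 0.0875)^(-3) = 0.222479
Numerator: $37,250.00 * 0.0875 = 3259.375
PMT = 3259.375 / 0.222479 = $14,650.27

$14,650.27


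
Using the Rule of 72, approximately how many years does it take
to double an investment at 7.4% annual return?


Formula: Years ≈ 72 / r
Substituting: Years ≈ 72 / 7.4
Years ≈ 9.7

9.7 years


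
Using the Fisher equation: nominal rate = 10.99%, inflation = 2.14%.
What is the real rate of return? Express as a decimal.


Formula: (1 + r_real) = (1 + r_nom) / (1 + inflation)
Substituting: (1 + r_real) = 1.1099 / 1.0214
(1 + r_real) = 1.086646
r_real = 1.086646 - 1 = 0.086646

0.086646


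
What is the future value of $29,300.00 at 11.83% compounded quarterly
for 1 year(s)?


Formula: FV = P * (1 + r/m)^(m*t)
Period rate: r/m = 0.1183 / 4 = 0.029575
Total periods: m*t = 4 * 1 = 4
Growth factor: (1 + 0.029575)^4 = 1.123652
FV = $29,300.00 * 1.123652 = $32,923.01

$32,923.01


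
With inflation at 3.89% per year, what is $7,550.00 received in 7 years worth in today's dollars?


Formula: Real value = nominal / (1 + inflation)^years
Price level: (1 + 0.0389)^7 = 1.30622
Real value = $7,550.00 / 1.30622 = $5,780.04

$5,780.04


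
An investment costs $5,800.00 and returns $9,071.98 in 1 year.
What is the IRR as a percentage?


Formula: IRR = C1/C0 - 1
Substituting: IRR = $9,071.98 / $5,800.00 - 1
Ratio: 1.564134 - 1 = 0.564134
IRR = 56.4134%

56.4134%


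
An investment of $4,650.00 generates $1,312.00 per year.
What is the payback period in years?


Formula: Payback = investment / annual cash flow
Substituting: Payback = $4,650.00 / $1,312.00
Payback = 3.5442 years

3.5442 years


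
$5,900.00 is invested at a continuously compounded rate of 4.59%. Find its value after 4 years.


Formula: FV = P * e^(r*t)
Exponent: r*t = 0.0459 * 4 = 0.1836
e^(0.1836) = 1.201535
FV = $5,900.00 * 1.201535 = $7,089.06

$7,089.06


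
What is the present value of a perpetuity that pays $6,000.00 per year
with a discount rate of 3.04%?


Formula: PV = C / r
Substituting: PV = $6,000.00 / 0.0304
PV = $197,368.42

$197,368.42


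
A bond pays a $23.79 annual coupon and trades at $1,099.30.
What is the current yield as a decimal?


Formula: Current yield = annual coupon / price
Substituting: CY = $23.79 / $1,099.30
CY = 0.021641

0.021641


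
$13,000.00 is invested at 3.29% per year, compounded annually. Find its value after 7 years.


Formula: FV = P * (1 + r)^n
Substituting: FV = $13,000.00 * (1 + 0.0329)^7
Growth factor: (1.0329)^7 = 1.254319
FV = $13,000.00 * 1.254319 = $16,306.14

$16,306.14


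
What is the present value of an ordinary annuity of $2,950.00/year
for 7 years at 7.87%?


Formula: PV = PMT * (1 - (1+r)^(-n)) / r
Discount factor: (1 + 0.0787)^(-7) = 0.588431
Bracket: 1 - 0.588431 = 0.411569
PV = $2,950.00 * 0.411569 / 0.0787 = $15,427.32

$15,427.32


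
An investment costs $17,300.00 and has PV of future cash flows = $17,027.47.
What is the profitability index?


Formula: PI = PV(cash flows) / initial investment
Substituting: PI = $17,027.47 / $17,300.00
PI = 0.9842

0.9842


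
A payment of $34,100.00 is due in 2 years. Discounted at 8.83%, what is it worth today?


Formula: PV = FV / (1 + r)^n
Substituting: PV = $34,100.00 / (1 + 0.0883)^2
Discount factor: (1.0883)^2 = 1.184397
PV = $34,100.00 / 1.184397 = $28,791.02

$28,791.02


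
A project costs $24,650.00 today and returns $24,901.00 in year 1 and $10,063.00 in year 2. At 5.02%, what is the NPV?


Formula: NPV = C0 + C1/(1+r) + C2/(1+r)^2
Discount C1: $24,901.00 / (1 + 0.0502) = $23,710.72
Discount C2: $10,063.00 / (1 + 0.0502)^2 = $9,123.96
NPV = -$24,650.00 + $23,710.72 + $9,123.96 = $8,184.68

$8,184.68


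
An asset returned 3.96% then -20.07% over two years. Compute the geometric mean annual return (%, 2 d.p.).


Formula: Geometric mean = ((1+r1)*(1+r2))^(1/2) - 1
Product: (1 + 0.0396) * (1 + -0.2007) = 1.0396 * 0.7993 = 0.830952
Square root: 0.830952^0.5 = 0.911566
Geometric mean = 0.911566 - 1 = -0.088434
As percentage: -8.84%

-8.84%


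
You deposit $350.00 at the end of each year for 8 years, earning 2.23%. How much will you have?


Formula: FV = PMT * ((1+r)^n - 1) / r
Growth factor: (1 + 0.0223)^8 = 1.192963
Numerator: 1.192963 - 1 = 0.192963
FV = $350.00 * 0.192963 / 0.0223 = $3,028.56

$3,028.56


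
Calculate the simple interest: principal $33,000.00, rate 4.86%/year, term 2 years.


Formula: I = P * r * t
Substituting: I = $33,000.00 * 0.0486 * 2
Step: I = $33,000.00 * 0.0972
I = $3,207.60

$3,207.60


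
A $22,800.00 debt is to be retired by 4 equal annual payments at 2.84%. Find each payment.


Formula: PMT = PV * r / (1 - (1+r)^(-n))
Denominator: 1 - (1 + 0.0284)^(-4) = 0.105971
Numerator: $22,800.00 * 0.0284 = 647.52
PMT = 647.52 / 0.105971 = $6,110.37

$6,110.37


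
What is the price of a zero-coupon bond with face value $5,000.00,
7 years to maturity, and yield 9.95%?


Formula: Price = FV / (1 + r)^n
Substituting: Price = $5,000.00 / (1 + 0.0995)^7
Discount factor: (1.0995)^7 = 1.942525
Price = $5,000.00 / 1.942525 = $2,573.97

$2,573.97


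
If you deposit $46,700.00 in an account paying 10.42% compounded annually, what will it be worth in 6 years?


Formula: FV = P * (1 + r)^n
Substituting: FV = $46,700.00 * (1 + 0.1042)^6
Growth factor: (1.1042)^6 = 1.812535
FV = $46,700.00 * 1.812535 = $84,645.40

$84,645.40


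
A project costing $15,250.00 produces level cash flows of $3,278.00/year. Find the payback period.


Formula: Payback = investment / annual cash flow
Substituting: Payback = $15,250.00 / $3,278.00
Payback = 4.6522 years

4.6522 years


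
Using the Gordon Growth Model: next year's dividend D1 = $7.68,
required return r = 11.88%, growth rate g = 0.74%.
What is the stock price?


Formula: P = D1 / (r - g)
Spread: r - g = 0.1188 - 0.0074 = 0.1114
Substituting: P = $7.68 / 0.1114
P = $68.94

$68.94


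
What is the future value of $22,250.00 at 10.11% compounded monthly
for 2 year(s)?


Formula: FV = P * (1 + r/m)^(m*t)
Period rate: r/m = 0.1011 / 12 = 0.008425
Total periods: m*t = 12 * 2 = 24
Growth factor: (1 + 0.008425)^24 = 1.223056
FV = $22,250.00 * 1.223056 = $27,213.01

$27,213.01


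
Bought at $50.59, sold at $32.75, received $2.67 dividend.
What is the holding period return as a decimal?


Formula: HPR = (P1 - P0 + D) / P0
Gain: $32.75 - $50.59 + $2.67 = -$15.17
HPR = -$15.17 / $50.59 = -0.2999

-0.2999


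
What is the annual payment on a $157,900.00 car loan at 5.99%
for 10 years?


Formula: PMT = PV * r / (1 - (1+r)^(-n))
Denominator: 1 - (1 + 0.0599)^(-10) = 0.441078
Numerator: $157,900.00 * 0.0599 = 9458.21
PMT = 9458.21 / 0.441078 = $21,443.39

$21,443.39


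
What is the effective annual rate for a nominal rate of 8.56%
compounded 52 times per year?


Formula: EAR = (1 + r/m)^m - 1
Period rate: r/m = 0.0856 / 52 = 0.001646
Compounding: (1 + 0.001646)^52 = 1.089294
EAR = 1.089294 - 1 = 0.089294

0.089294


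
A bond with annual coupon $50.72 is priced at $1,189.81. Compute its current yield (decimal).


Formula: Current yield = annual coupon / price
Substituting: CY = $50.72 / $1,189.81
CY = 0.042629

0.042629


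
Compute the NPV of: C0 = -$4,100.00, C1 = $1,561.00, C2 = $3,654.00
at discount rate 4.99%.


Formula: NPV = C0 + C1/(1+r) + C2/(1+r)^2
Discount C1: $1,561.00 / (1 + 0.0499) = $1,486.81
Discount C2: $3,654.00 / (1 + 0.0499)^2 = $3,314.92
NPV = -$4,100.00 + $1,486.81 + $3,314.92 = $701.73

$701.73


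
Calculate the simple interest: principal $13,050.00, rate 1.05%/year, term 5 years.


Formula: I = P * r * t
Substituting: I = $13,050.00 * 0.0105 * 5
Step: I = $13,050.00 * 0.0525
I = $685.13

$685.13


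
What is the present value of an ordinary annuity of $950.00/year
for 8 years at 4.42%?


Formula: PV = PMT * (1 - (1+r)^(-n)) / r
Discount factor: (1 + 0.0442)^(-8) = 0.707507
Bracket: 1 - 0.707507 = 0.292493
PV = $950.00 * 0.292493 / 0.0442 = $6,286.62

$6,286.62


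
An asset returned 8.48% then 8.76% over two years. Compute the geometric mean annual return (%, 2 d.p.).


Formula: Geometric mean = ((1+r1)*(1+r2))^(1/2) - 1
Product: (1 + 0.0848) * (1 + 0.0876) = 1.0848 * 1.0876 = 1.179828
Square root: 1.179828^0.5 = 1.086199
Geometric mean = 1.086199 - 1 = 0.086199
As percentage: 8.62%

8.62%


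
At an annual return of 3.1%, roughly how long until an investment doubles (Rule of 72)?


Formula: Years ≈ 72 / r
Substituting: Years ≈ 72 / 3.1
Years ≈ 23.2

23.2 years


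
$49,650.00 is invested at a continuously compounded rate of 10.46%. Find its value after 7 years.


Formula: FV = P * e^(r*t)
Exponent: r*t = 0.1046 * 7 = 0.7322
e^(0.7322) = 2.079651
FV = $49,650.00 * 2.079651 = $103,254.66

$103,254.66


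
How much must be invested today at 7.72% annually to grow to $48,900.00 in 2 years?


Formula: PV = FV / (1 + r)^n
Substituting: PV = $48,900.00 / (1 + 0.0772)^2
Discount factor: (1.0772)^2 = 1.16036
PV = $48,900.00 / 1.16036 = $42,142.10

$42,142.10


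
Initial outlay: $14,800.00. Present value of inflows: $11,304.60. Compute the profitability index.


Formula: PI = PV(cash flows) / initial investment
Substituting: PI = $11,304.60 / $14,800.00
PI = 0.7638

0.7638


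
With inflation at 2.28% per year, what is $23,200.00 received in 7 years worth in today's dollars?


Formula: Real value = nominal / (1 + inflation)^years
Price level: (1 + 0.0228)^7 = 1.170941
Real value = $23,200.00 / 1.170941 = $19,813.12

$19,813.12


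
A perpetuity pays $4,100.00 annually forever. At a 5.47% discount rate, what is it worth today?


Formula: PV = C / r
Substituting: PV = $4,100.00 / 0.0547
PV = $74,954.30

$74,954.30


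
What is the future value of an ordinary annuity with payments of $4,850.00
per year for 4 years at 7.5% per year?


Formula: FV = PMT * ((1+r)^n - 1) / r
Growth factor: (1 + 0.075)^4 = 1.335469
Numerator: 1.335469 - 1 = 0.335469
FV = $4,850.00 * 0.335469 / 0.075 = $21,693.67

$21,693.67


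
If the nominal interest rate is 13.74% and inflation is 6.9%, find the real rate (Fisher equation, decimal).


Formula: (1 + r_real) = (1 + r_nom) / (1 + inflation)
Substituting: (1 + r_real) = 1.1374 / 1.069
(1 + r_real) = 1.063985
r_real = 1.063985 - 1 = 0.063985

0.063985


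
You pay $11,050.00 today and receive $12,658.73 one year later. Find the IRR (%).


Formula: IRR = C1/C0 - 1
Substituting: IRR = $12,658.73 / $11,050.00 - 1
Ratio: 1.145586 - 1 = 0.145586
IRR = 14.5586%

14.5586%


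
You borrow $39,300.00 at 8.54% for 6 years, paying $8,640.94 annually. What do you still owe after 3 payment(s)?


Formula: Balance = PV*(1+r)^k - PMT*((1+r)^k - 1)/r
Growth: (1 + 0.0854)^3 = 1.278702
Accumulated factor: ((1+r)^k - 1)/r = 3.263493
Balance = $39,300.00 * 1.278702 - $8,640.94 * 3.263493
Balance = $22,053.35

$22,053.35


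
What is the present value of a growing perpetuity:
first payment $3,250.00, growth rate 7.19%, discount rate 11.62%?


Formula: PV = C / (r - g)
Spread: r - g = 0.1162 - 0.0719 = 0.0443
Substituting: PV = $3,250.00 / 0.0443
PV = $73,363.43

$73,363.43


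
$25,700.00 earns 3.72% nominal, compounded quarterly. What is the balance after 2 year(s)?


Formula: FV = P * (1 + r/m)^(m*t)
Period rate: r/m = 0.0372 / 4 = 0.0093
Total periods: m*t = 4 * 2 = 8
Growth factor: (1 + 0.0093)^8 = 1.076867
FV = $25,700.00 * 1.076867 = $27,675.49

$27,675.49


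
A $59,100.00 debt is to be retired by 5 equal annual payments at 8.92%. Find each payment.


Formula: PMT = PV * r / (1 - (1+r)^(-n))
Denominator: 1 - (1 + 0.0892)^(-5) = 0.347678
Numerator: $59,100.00 * 0.0892 = 5271.72
PMT = 5271.72 / 0.347678 = $15,162.64

$15,162.64


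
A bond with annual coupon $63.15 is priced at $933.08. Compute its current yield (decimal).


Formula: Current yield = annual coupon / price
Substituting: CY = $63.15 / $933.08
CY = 0.067679

0.067679


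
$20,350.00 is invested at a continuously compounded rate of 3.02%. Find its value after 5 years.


Formula: FV = P * e^(r*t)
Exponent: r*t = 0.0302 * 5 = 0.151
e^(0.151) = 1.162997
FV = $20,350.00 * 1.162997 = $23,666.98

$23,666.98


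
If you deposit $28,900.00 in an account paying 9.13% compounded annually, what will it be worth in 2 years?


Formula: FV = P * (1 + r)^n
Substituting: FV = $28,900.00 * (1 + 0.0913)^2
Growth factor: (1.0913)^2 = 1.190936
FV = $28,900.00 * 1.190936 = $34,418.04

$34,418.04


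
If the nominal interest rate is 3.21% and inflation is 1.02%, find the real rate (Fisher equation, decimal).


Formula: (1 + r_real) = (1 + r_nom) / (1 + inflation)
Substituting: (1 + r_real) = 1.0321 / 1.0102
(1 + r_real) = 1.021679
r_real = 1.021679 - 1 = 0.021679

0.021679


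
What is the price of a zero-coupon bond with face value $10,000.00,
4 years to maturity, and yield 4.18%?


Formula: Price = FV / (1 + r)^n
Substituting: Price = $10,000.00 / (1 + 0.0418)^4
Discount factor: (1.0418)^4 = 1.177979
Price = $10,000.00 / 1.177979 = $8,489.12

$8,489.12


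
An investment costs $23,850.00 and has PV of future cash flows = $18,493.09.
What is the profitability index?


Formula: PI = PV(cash flows) / initial investment
Substituting: PI = $18,493.09 / $23,850.00
PI = 0.7754

0.7754


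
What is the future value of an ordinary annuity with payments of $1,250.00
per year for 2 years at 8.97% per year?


Formula: FV = PMT * ((1+r)^n - 1) / r
Growth factor: (1 + 0.0897)^2 = 1.187446
Numerator: 1.187446 - 1 = 0.187446
FV = $1,250.00 * 0.187446 / 0.0897 = $2,612.13

$2,612.13


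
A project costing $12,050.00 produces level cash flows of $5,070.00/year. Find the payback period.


Formula: Payback = investment / annual cash flow
Substituting: Payback = $12,050.00 / $5,070.00
Payback = 2.3767 years

2.3767 years


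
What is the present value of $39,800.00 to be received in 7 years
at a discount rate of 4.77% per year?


Formula: PV = FV / (1 + r)^n
Substituting: PV = $39,800.00 / (1 + 0.0477)^7
Discount factor: (1.0477)^7 = 1.385666
PV = $39,800.00 / 1.385666 = $28,722.65

$28,722.65


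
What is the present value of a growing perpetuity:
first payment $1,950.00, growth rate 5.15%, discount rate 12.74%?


Formula: PV = C / (r - g)
Spread: r - g = 0.1274 - 0.0515 = 0.0759
Substituting: PV = $1,950.00 / 0.0759
PV = $25,691.70

$25,691.70


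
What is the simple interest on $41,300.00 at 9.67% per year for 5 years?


Formula: I = P * r * t
Substituting: I = $41,300.00 * 0.0967 * 5
Step: I = $41,300.00 * 0.4835
I = $19,968.55

$19,968.55


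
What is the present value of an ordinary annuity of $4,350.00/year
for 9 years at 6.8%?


Formula: PV = PMT * (1 - (1+r)^(-n)) / r
Discount factor: (1 + 0.068)^(-9) = 0.55317
Bracket: 1 - 0.55317 = 0.44683
PV = $4,350.00 * 0.44683 / 0.068 = $28,583.97

$28,583.97


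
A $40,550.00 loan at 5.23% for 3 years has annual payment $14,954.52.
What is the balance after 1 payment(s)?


Formula: Balance = PV*(1+r)^k - PMT*((1+r)^k - 1)/r
Growth: (1 + 0.0523)^1 = 1.0523
Accumulated factor: ((1+r)^k - 1)/r = 1.0
Balance = $40,550.00 * 1.0523 - $14,954.52 * 1.0
Balance = $27,716.25

$27,716.25


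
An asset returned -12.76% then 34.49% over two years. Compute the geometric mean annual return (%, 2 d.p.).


Formula: Geometric mean = ((1+r1)*(1+r2))^(1/2) - 1
Product: (1 + -0.1276) * (1 + 0.3449) = 0.8724 * 1.3449 = 1.173291
Square root: 1.173291^0.5 = 1.083185
Geometric mean = 1.083185 - 1 = 0.083185
As percentage: 8.32%

8.32%


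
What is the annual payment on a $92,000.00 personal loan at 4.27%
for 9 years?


Formula: PMT = PV * r / (1 - (1+r)^(-n))
Denominator: 1 - (1 + 0.0427)^(-9) = 0.313618
Numerator: $92,000.00 * 0.0427 = 3928.4
PMT = 3928.4 / 0.313618 = $12,526.05

$12,526.05


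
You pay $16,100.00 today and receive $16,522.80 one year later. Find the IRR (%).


Formula: IRR = C1/C0 - 1
Substituting: IRR = $16,522.80 / $16,100.00 - 1
Ratio: 1.026261 - 1 = 0.026261
IRR = 2.6261%

2.6261%


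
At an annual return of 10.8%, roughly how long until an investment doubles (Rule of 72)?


Formula: Years ≈ 72 / r
Substituting: Years ≈ 72 / 10.8
Years ≈ 6.7

6.7 years


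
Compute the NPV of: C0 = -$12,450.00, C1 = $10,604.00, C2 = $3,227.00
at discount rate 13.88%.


Formula: NPV = C0 + C1/(1+r) + C2/(1+r)^2
Discount C1: $10,604.00 / (1 + 0.1388) = $9,311.56
Discount C2: $3,227.00 / (1 + 0.1388)^2 = $2,488.31
NPV = -$12,450.00 + $9,311.56 + $2,488.31 = -$650.14

-$650.14


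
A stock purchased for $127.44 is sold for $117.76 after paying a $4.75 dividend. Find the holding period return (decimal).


Formula: HPR = (P1 - P0 + D) / P0
Gain: $117.76 - $127.44 + $4.75 = -$4.93
HPR = -$4.93 / $127.44 = -0.0387

-0.0387


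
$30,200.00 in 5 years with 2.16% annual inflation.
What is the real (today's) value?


Formula: Real value = nominal / (1 + inflation)^years
Price level: (1 + 0.0216)^5 = 1.112767
Real value = $30,200.00 / 1.112767 = $27,139.54

$27,139.54


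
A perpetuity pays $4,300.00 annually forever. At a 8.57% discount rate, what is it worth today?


Formula: PV = C / r
Substituting: PV = $4,300.00 / 0.0857
PV = $50,175.03

$50,175.03


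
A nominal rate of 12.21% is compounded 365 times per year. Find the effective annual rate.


Formula: EAR = (1 + r/m)^m - 1
Period rate: r/m = 0.1221 / 365 = 0.000335
Compounding: (1 + 0.000335)^365 = 1.129844
EAR = 1.129844 - 1 = 0.129844

0.129844


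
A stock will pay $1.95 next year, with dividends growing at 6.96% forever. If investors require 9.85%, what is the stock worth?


Formula: P = D1 / (r - g)
Spread: r - g = 0.0985 - 0.0696 = 0.0289
Substituting: P = $1.95 / 0.0289
P = $67.47

$67.47


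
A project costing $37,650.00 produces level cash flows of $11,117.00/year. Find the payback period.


Formula: Payback = investment / annual cash flow
Substituting: Payback = $37,650.00 / $11,117.00
Payback = 3.3867 years

3.3867 years


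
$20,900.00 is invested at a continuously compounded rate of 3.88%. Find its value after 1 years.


Formula: FV = P * e^(r*t)
Exponent: r*t = 0.0388 * 1 = 0.0388
e^(0.0388) = 1.039563
FV = $20,900.00 * 1.039563 = $21,726.86

$21,726.86


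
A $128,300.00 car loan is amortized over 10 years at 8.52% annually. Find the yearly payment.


Formula: PMT = PV * r / (1 - (1+r)^(-n))
Denominator: 1 - (1 + 0.0852)^(-10) = 0.558529
Numerator: $128,300.00 * 0.0852 = 10931.16
PMT = 10931.16 / 0.558529 = $19,571.34

$19,571.34


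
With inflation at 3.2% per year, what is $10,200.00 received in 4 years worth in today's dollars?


Formula: Real value = nominal / (1 + inflation)^years
Price level: (1 + 0.032)^4 = 1.134276
Real value = $10,200.00 / 1.134276 = $8,992.52

$8,992.52


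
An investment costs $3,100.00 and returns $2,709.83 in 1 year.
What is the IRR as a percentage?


Formula: IRR = C1/C0 - 1
Substituting: IRR = $2,709.83 / $3,100.00 - 1
Ratio: 0.874139 - 1 = -0.125861
IRR = -12.5861%

-12.5861%


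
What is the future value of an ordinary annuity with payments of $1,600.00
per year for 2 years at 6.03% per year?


Formula: FV = PMT * ((1+r)^n - 1) / r
Growth factor: (1 + 0.0603)^2 = 1.124236
Numerator: 1.124236 - 1 = 0.124236
FV = $1,600.00 * 0.124236 / 0.0603 = $3,296.48

$3,296.48


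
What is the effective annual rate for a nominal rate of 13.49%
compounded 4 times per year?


Formula: EAR = (1 + r/m)^m - 1
Period rate: r/m = 0.1349 / 4 = 0.033725
Compounding: (1 + 0.033725)^4 = 1.141879
EAR = 1.141879 - 1 = 0.141879

0.141879


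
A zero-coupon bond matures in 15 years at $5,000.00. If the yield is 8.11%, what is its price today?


Formula: Price = FV / (1 + r)^n
Substituting: Price = $5,000.00 / (1 + 0.0811)^15
Discount factor: (1.0811)^15 = 3.22098
Price = $5,000.00 / 3.22098 = $1,552.32

$1,552.32


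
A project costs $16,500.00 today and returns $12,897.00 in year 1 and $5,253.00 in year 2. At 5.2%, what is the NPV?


Formula: NPV = C0 + C1/(1+r) + C2/(1+r)^2
Discount C1: $12,897.00 / (1 + 0.052) = $12,259.51
Discount C2: $5,253.00 / (1 + 0.052)^2 = $4,746.53
NPV = -$16,500.00 + $12,259.51 + $4,746.53 = $506.03

$506.03


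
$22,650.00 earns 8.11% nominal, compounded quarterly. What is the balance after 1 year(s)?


Formula: FV = P * (1 + r/m)^(m*t)
Period rate: r/m = 0.0811 / 4 = 0.020275
Total periods: m*t = 4 * 1 = 4
Growth factor: (1 + 0.020275)^4 = 1.0836
FV = $22,650.00 * 1.0836 = $24,543.54

$24,543.54


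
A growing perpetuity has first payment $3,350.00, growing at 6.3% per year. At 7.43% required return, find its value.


Formula: PV = C / (r - g)
Spread: r - g = 0.0743 - 0.063 = 0.0113
Substituting: PV = $3,350.00 / 0.0113
PV = $296,460.18

$296,460.18


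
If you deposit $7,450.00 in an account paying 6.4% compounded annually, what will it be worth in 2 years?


Formula: FV = P * (1 + r)^n
Substituting: FV = $7,450.00 * (1 + 0.064)^2
Growth factor: (1.064)^2 = 1.132096
FV = $7,450.00 * 1.132096 = $8,434.12

$8,434.12


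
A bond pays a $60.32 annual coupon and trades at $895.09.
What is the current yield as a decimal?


Formula: Current yield = annual coupon / price
Substituting: CY = $60.32 / $895.09
CY = 0.06739

0.06739


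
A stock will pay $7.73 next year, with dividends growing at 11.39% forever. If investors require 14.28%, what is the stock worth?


Formula: P = D1 / (r - g)
Spread: r - g = 0.1428 - 0.1139 = 0.0289
Substituting: P = $7.73 / 0.0289
P = $267.47

$267.47


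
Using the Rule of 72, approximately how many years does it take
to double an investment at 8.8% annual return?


Formula: Years ≈ 72 / r
Substituting: Years ≈ 72 / 8.8
Years ≈ 8.2

8.2 years


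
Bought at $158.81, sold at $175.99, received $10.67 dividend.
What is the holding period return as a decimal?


Formula: HPR = (P1 - P0 + D) / P0
Gain: $175.99 - $158.81 + $10.67 = $27.85
HPR = $27.85 / $158.81 = 0.1754

0.1754


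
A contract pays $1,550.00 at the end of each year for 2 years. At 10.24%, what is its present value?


Formula: PV = PMT * (1 - (1+r)^(-n)) / r
Discount factor: (1 + 0.1024)^(-2) = 0.822852
Bracket: 1 - 0.822852 = 0.177148
PV = $1,550.00 * 0.177148 / 0.1024 = $2,681.44

$2,681.44


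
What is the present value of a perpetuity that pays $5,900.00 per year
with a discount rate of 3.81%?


Formula: PV = C / r
Substituting: PV = $5,900.00 / 0.0381
PV = $154,855.64

$154,855.64


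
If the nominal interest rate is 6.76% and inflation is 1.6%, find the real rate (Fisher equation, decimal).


Formula: (1 + r_real) = (1 + r_nom) / (1 + inflation)
Substituting: (1 + r_real) = 1.0676 / 1.016
(1 + r_real) = 1.050787
r_real = 1.050787 - 1 = 0.050787

0.050787


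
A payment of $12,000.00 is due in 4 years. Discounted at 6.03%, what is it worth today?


Formula: PV = FV / (1 + r)^n
Substituting: PV = $12,000.00 / (1 + 0.0603)^4
Discount factor: (1.0603)^4 = 1.263907
PV = $12,000.00 / 1.263907 = $9,494.37

$9,494.37


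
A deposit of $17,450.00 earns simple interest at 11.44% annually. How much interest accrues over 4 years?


Formula: I = P * r * t
Substituting: I = $17,450.00 * 0.1144 * 4
Step: I = $17,450.00 * 0.4576
I = $7,985.12

$7,985.12


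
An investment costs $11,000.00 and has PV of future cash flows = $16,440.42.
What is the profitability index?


Formula: PI = PV(cash flows) / initial investment
Substituting: PI = $16,440.42 / $11,000.00
PI = 1.4946

1.4946


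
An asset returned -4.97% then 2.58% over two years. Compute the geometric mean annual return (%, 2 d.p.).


Formula: Geometric mean = ((1+r1)*(1+r2))^(1/2) - 1
Product: (1 + -0.0497) * (1 + 0.0258) = 0.9503 * 1.0258 = 0.974818
Square root: 0.974818^0.5 = 0.987329
Geometric mean = 0.987329 - 1 = -0.012671
As percentage: -1.27%

-1.27%


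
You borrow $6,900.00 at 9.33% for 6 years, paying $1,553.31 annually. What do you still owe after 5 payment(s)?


Formula: Balance = PV*(1+r)^k - PMT*((1+r)^k - 1)/r
Growth: (1 + 0.0933)^5 = 1.562057
Accumulated factor: ((1+r)^k - 1)/r = 6.024186
Balance = $6,900.00 * 1.562057 - $1,553.31 * 6.024186
Balance = $1,420.76

$1,420.76


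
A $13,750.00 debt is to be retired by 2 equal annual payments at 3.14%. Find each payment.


Formula: PMT = PV * r / (1 - (1+r)^(-n))
Denominator: 1 - (1 + 0.0314)^(-2) = 0.059961
Numerator: $13,750.00 * 0.0314 = 431.75
PMT = 431.75 / 0.059961 = $7,200.48

$7,200.48


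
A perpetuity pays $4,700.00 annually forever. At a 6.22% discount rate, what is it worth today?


Formula: PV = C / r
Substituting: PV = $4,700.00 / 0.0622
PV = $75,562.70

$75,562.70


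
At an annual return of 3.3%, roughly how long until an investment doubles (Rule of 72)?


Formula: Years ≈ 72 / r
Substituting: Years ≈ 72 / 3.3
Years ≈ 21.8

21.8 years


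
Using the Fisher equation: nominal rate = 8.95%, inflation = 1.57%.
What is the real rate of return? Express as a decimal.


Formula: (1 + r_real) = (1 + r_nom) / (1 + inflation)
Substituting: (1 + r_real) = 1.0895 / 1.0157
(1 + r_real) = 1.072659
r_real = 1.072659 - 1 = 0.072659

0.072659


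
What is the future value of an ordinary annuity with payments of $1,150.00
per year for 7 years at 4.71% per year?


Formula: FV = PMT * ((1+r)^n - 1) / r
Growth factor: (1 + 0.0471)^7 = 1.380121
Numerator: 1.380121 - 1 = 0.380121
FV = $1,150.00 * 0.380121 / 0.0471 = $9,281.08

$9,281.08


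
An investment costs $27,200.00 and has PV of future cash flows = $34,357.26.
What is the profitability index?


Formula: PI = PV(cash flows) / initial investment
Substituting: PI = $34,357.26 / $27,200.00
PI = 1.2631

1.2631


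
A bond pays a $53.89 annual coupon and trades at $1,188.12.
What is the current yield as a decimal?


Formula: Current yield = annual coupon / price
Substituting: CY = $53.89 / $1,188.12
CY = 0.045357

0.045357


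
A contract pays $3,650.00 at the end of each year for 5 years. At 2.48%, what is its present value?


Formula: PV = PMT * (1 - (1+r)^(-n)) / r
Discount factor: (1 + 0.0248)^(-5) = 0.884717
Bracket: 1 - 0.884717 = 0.115283
PV = $3,650.00 * 0.115283 / 0.0248 = $16,967.04

$16,967.04


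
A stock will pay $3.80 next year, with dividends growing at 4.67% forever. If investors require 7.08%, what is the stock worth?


Formula: P = D1 / (r - g)
Spread: r - g = 0.0708 - 0.0467 = 0.0241
Substituting: P = $3.80 / 0.0241
P = $157.68

$157.68


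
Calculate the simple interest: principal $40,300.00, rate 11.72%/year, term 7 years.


Formula: I = P * r * t
Substituting: I = $40,300.00 * 0.1172 * 7
Step: I = $40,300.00 * 0.8204
I = $33,062.12

$33,062.12


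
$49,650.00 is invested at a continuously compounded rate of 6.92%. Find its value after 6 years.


Formula: FV = P * e^(r*t)
Exponent: r*t = 0.0692 * 6 = 0.4152
e^(0.4152) = 1.514674
FV = $49,650.00 * 1.514674 = $75,203.55

$75,203.55


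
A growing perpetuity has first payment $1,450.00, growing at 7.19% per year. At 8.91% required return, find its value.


Formula: PV = C / (r - g)
Spread: r - g = 0.0891 - 0.0719 = 0.0172
Substituting: PV = $1,450.00 / 0.0172
PV = $84,302.33

$84,302.33


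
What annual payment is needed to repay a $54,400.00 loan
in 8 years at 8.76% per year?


Formula: PMT = PV * r / (1 - (1+r)^(-n))
Denominator: 1 - (1 + 0.0876)^(-8) = 0.489205
Numerator: $54,400.00 * 0.0876 = 4765.44
PMT = 4765.44 / 0.489205 = $9,741.19

$9,741.19


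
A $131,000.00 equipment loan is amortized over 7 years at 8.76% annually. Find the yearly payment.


Formula: PMT = PV * r / (1 - (1+r)^(-n))
Denominator: 1 - (1 + 0.0876)^(-7) = 0.44446
Numerator: $131,000.00 * 0.0876 = 11475.6
PMT = 11475.6 / 0.44446 = $25,819.22

$25,819.22


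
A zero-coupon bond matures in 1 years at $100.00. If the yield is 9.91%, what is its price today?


Formula: Price = FV / (1 + r)^n
Substituting: Price = $100.00 / (1 + 0.0991)^1
Discount factor: (1.0991)^1 = 1.0991
Price = $100.00 / 1.0991 = $90.98

$90.98


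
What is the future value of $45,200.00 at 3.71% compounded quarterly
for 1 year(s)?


Formula: FV = P * (1 + r/m)^(m*t)
Period rate: r/m = 0.0371 / 4 = 0.009275
Total periods: m*t = 4 * 1 = 4
Growth factor: (1 + 0.009275)^4 = 1.037619
FV = $45,200.00 * 1.037619 = $46,900.39

$46,900.39


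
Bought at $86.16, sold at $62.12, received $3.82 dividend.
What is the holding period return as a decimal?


Formula: HPR = (P1 - P0 + D) / P0
Gain: $62.12 - $86.16 + $3.82 = -$20.22
HPR = -$20.22 / $86.16 = -0.2347

-0.2347


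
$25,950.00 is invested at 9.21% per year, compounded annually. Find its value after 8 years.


Formula: FV = P * (1 + r)^n
Substituting: FV = $25,950.00 * (1 + 0.0921)^8
Growth factor: (1.0921)^8 = 2.023482
FV = $25,950.00 * 2.023482 = $52,509.35

$52,509.35


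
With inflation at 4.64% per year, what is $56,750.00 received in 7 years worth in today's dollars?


Formula: Real value = nominal / (1 + inflation)^years
Price level: (1 + 0.0464)^7 = 1.373675
Real value = $56,750.00 / 1.373675 = $41,312.53

$41,312.53


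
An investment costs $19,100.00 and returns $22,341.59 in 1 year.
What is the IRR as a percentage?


Formula: IRR = C1/C0 - 1
Substituting: IRR = $22,341.59 / $19,100.00 - 1
Ratio: 1.169717 - 1 = 0.169717
IRR = 16.9717%

16.9717%


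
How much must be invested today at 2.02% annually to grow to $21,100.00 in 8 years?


Formula: PV = FV / (1 + r)^n
Substituting: PV = $21,100.00 / (1 + 0.0202)^8
Discount factor: (1.0202)^8 = 1.173499
PV = $21,100.00 / 1.173499 = $17,980.42

$17,980.42


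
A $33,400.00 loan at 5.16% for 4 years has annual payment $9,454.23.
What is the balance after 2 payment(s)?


Formula: Balance = PV*(1+r)^k - PMT*((1+r)^k - 1)/r
Growth: (1 + 0.0516)^2 = 1.105863
Accumulated factor: ((1+r)^k - 1)/r = 2.0516
Balance = $33,400.00 * 1.105863 - $9,454.23 * 2.0516
Balance = $17,539.51

$17,539.51


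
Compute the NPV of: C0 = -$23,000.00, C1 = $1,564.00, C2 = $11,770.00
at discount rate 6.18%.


Formula: NPV = C0 + C1/(1+r) + C2/(1+r)^2
Discount C1: $1,564.00 / (1 + 0.0618) = $1,472.97
Discount C2: $11,770.00 / (1 + 0.0618)^2 = $10,439.77
NPV = -$23,000.00 + $1,472.97 + $10,439.77 = -$11,087.26

-$11,087.26


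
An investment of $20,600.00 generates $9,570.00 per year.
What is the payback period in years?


Formula: Payback = investment / annual cash flow
Substituting: Payback = $20,600.00 / $9,570.00
Payback = 2.1526 years

2.1526 years


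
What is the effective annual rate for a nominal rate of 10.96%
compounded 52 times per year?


Formula: EAR = (1 + r/m)^m - 1
Period rate: r/m = 0.1096 / 52 = 0.002108
Compounding: (1 + 0.002108)^52 = 1.115703
EAR = 1.115703 - 1 = 0.115703

0.115703


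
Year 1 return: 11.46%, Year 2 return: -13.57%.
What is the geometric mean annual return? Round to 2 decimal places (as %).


Formula: Geometric mean = ((1+r1)*(1+r2))^(1/2) - 1
Product: (1 + 0.1146) * (1 + -0.1357) = 1.1146 * 0.8643 = 0.963349
Square root: 0.963349^0.5 = 0.981503
Geometric mean = 0.981503 - 1 = -0.018497
As percentage: -1.85%

-1.85%


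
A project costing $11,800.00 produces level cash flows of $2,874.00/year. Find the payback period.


Formula: Payback = investment / annual cash flow
Substituting: Payback = $11,800.00 / $2,874.00
Payback = 4.1058 years

4.1058 years


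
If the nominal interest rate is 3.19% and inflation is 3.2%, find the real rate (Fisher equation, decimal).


Formula: (1 + r_real) = (1 + r_nom) / (1 + inflation)
Substituting: (1 + r_real) = 1.0319 / 1.032
(1 + r_real) = 0.999903
r_real = 0.999903 - 1 = -9.7e-05

-9.7e-05


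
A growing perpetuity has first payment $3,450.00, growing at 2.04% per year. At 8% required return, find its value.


Formula: PV = C / (r - g)
Spread: r - g = 0.08 - 0.0204 = 0.0596
Substituting: PV = $3,450.00 / 0.0596
PV = $57,885.91

$57,885.91


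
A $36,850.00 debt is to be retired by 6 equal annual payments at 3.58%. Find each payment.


Formula: PMT = PV * r / (1 - (1+r)^(-n))
Denominator: 1 - (1 + 0.0358)^(-6) = 0.190262
Numerator: $36,850.00 * 0.0358 = 1319.23
PMT = 1319.23 / 0.190262 = $6,933.76

$6,933.76


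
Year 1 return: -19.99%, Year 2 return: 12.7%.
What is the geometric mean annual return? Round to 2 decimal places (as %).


Formula: Geometric mean = ((1+r1)*(1+r2))^(1/2) - 1
Product: (1 + -0.1999) * (1 + 0.127) = 0.8001 * 1.127 = 0.901713
Square root: 0.901713^0.5 = 0.949586
Geometric mean = 0.949586 - 1 = -0.050414
As percentage: -5.04%

-5.04%


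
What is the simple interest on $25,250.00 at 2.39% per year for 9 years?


Formula: I = P * r * t
Substituting: I = $25,250.00 * 0.0239 * 9
Step: I = $25,250.00 * 0.2151
I = $5,431.28

$5,431.28


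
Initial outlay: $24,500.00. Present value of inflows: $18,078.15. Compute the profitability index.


Formula: PI = PV(cash flows) / initial investment
Substituting: PI = $18,078.15 / $24,500.00
PI = 0.7379

0.7379


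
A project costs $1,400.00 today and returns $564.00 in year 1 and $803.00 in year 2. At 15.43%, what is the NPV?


Formula: NPV = C0 + C1/(1+r) + C2/(1+r)^2
Discount C1: $564.00 / (1 + 0.1543) = $488.61
Discount C2: $803.00 / (1 + 0.1543)^2 = $602.67
NPV = -$1,400.00 + $488.61 + $602.67 = -$308.72

-$308.72


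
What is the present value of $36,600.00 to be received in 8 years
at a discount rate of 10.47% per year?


Formula: PV = FV / (1 + r)^n
Substituting: PV = $36,600.00 / (1 + 0.1047)^8
Discount factor: (1.1047)^8 = 2.217966
PV = $36,600.00 / 2.217966 = $16,501.61

$16,501.61


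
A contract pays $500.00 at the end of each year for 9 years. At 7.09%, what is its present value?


Formula: PV = PMT * (1 - (1+r)^(-n)) / r
Discount factor: (1 + 0.0709)^(-9) = 0.539833
Bracket: 1 - 0.539833 = 0.460167
PV = $500.00 * 0.460167 / 0.0709 = $3,245.18

$3,245.18


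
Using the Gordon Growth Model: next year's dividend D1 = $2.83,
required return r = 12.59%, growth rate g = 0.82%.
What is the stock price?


Formula: P = D1 / (r - g)
Spread: r - g = 0.1259 - 0.0082 = 0.1177
Substituting: P = $2.83 / 0.1177
P = $24.04

$24.04


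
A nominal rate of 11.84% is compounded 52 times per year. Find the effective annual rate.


Formula: EAR = (1 + r/m)^m - 1
Period rate: r/m = 0.1184 / 52 = 0.002277
Compounding: (1 + 0.002277)^52 = 1.125543
EAR = 1.125543 - 1 = 0.125543

0.125543


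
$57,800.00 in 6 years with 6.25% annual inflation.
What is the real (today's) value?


Formula: Real value = nominal / (1 + inflation)^years
Price level: (1 + 0.0625)^6 = 1.438711
Real value = $57,800.00 / 1.438711 = $40,174.84

$40,174.84


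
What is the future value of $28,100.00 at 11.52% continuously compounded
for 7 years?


Formula: FV = P * e^(r*t)
Exponent: r*t = 0.1152 * 7 = 0.8064
e^(0.8064) = 2.23983
FV = $28,100.00 * 2.23983 = $62,939.22

$62,939.22


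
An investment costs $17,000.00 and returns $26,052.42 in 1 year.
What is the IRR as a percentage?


Formula: IRR = C1/C0 - 1
Substituting: IRR = $26,052.42 / $17,000.00 - 1
Ratio: 1.532495 - 1 = 0.532495
IRR = 53.2495%

53.2495%


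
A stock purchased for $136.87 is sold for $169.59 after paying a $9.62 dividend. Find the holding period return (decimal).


Formula: HPR = (P1 - P0 + D) / P0
Gain: $169.59 - $136.87 + $9.62 = $42.34
HPR = $42.34 / $136.87 = 0.3093

0.3093


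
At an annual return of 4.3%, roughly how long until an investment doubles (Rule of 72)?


Formula: Years ≈ 72 / r
Substituting: Years ≈ 72 / 4.3
Years ≈ 16.7

16.7 years


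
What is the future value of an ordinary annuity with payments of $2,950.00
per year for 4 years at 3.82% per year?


Formula: FV = PMT * ((1+r)^n - 1) / r
Growth factor: (1 + 0.0382)^4 = 1.161781
Numerator: 1.161781 - 1 = 0.161781
FV = $2,950.00 * 0.161781 / 0.0382 = $12,493.52

$12,493.52


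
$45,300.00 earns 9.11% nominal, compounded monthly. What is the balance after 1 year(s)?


Formula: FV = P * (1 + r/m)^(m*t)
Period rate: r/m = 0.0911 / 12 = 0.007592
Total periods: m*t = 12 * 1 = 12
Growth factor: (1 + 0.007592)^12 = 1.095002
FV = $45,300.00 * 1.095002 = $49,603.58

$49,603.58


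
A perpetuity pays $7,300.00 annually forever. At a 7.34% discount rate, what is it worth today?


Formula: PV = C / r
Substituting: PV = $7,300.00 / 0.0734
PV = $99,455.04

$99,455.04


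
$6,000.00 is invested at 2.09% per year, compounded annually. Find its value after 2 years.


Formula: FV = P * (1 + r)^n
Substituting: FV = $6,000.00 * (1 + 0.0209)^2
Growth factor: (1.0209)^2 = 1.042237
FV = $6,000.00 * 1.042237 = $6,253.42

$6,253.42


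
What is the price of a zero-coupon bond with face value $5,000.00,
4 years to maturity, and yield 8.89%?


Formula: Price = FV / (1 + r)^n
Substituting: Price = $5,000.00 / (1 + 0.0889)^4
Discount factor: (1.0889)^4 = 1.405892
Price = $5,000.00 / 1.405892 = $3,556.46

$3,556.46


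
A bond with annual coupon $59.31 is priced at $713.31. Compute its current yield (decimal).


Formula: Current yield = annual coupon / price
Substituting: CY = $59.31 / $713.31
CY = 0.083148

0.083148


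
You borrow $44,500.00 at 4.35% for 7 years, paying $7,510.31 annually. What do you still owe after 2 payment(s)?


Formula: Balance = PV*(1+r)^k - PMT*((1+r)^k - 1)/r
Growth: (1 + 0.0435)^2 = 1.088892
Accumulated factor: ((1+r)^k - 1)/r = 2.0435
Balance = $44,500.00 * 1.088892 - $7,510.31 * 2.0435
Balance = $33,108.39

$33,108.39


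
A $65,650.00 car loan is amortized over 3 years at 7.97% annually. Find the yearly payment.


Formula: PMT = PV * r / (1 - (1+r)^(-n))
Denominator: 1 - (1 + 0.0797)^(-3) = 0.205506
Numerator: $65,650.00 * 0.0797 = 5232.305
PMT = 5232.305 / 0.205506 = $25,460.61

$25,460.61


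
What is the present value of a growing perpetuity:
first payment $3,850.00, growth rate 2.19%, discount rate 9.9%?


Formula: PV = C / (r - g)
Spread: r - g = 0.099 - 0.0219 = 0.0771
Substituting: PV = $3,850.00 / 0.0771
PV = $49,935.15

$49,935.15
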